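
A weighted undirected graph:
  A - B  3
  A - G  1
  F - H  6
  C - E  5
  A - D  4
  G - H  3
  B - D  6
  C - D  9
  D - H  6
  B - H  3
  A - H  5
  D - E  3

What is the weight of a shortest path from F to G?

9

Comparing a few candidate routes:
F→H→B→A→G: 6 + 3 + 3 + 1 = 13
F→H→G: 6 + 3 = 9
F→H→D→A→G: 6 + 6 + 4 + 1 = 17
F→H→A→G: 6 + 5 + 1 = 12
Best route has total 9.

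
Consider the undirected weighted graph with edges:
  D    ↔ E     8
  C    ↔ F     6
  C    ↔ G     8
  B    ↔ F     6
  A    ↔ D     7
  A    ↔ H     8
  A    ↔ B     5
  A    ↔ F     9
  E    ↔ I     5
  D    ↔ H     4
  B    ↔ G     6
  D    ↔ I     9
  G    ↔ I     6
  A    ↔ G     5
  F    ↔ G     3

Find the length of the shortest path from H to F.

A few of the H→F routes:
H → A → B → F: 8 + 5 + 6 = 19
H → D → A → F: 4 + 7 + 9 = 20
H → D → A → B → F: 4 + 7 + 5 + 6 = 22
H → A → G → F: 8 + 5 + 3 = 16
H → A → F: 8 + 9 = 17
H → D → A → G → F: 4 + 7 + 5 + 3 = 19
Best route has total 16.

16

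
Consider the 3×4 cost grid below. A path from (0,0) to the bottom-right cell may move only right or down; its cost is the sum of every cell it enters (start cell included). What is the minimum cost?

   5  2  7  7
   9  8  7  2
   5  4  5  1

Cheapest: r0c0 r0c1 r0c2 r0c3 r1c3 r2c3
  5 + 2 + 7 + 7 + 2 + 1 = 24

24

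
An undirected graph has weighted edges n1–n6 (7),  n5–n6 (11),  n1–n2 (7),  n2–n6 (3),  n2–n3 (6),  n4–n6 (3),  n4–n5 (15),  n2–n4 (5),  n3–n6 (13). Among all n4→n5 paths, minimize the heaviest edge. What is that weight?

Paths from n4 to n5:
n4 - n2 - n6 - n5: max(5, 3, 11) = 11
n4 - n2 - n1 - n6 - n5: max(5, 7, 7, 11) = 11
n4 - n2 - n3 - n6 - n5: max(5, 6, 13, 11) = 13
n4 - n6 - n5: max(3, 11) = 11
n4 - n5: max(15) = 15
Best route has worst link 11.

11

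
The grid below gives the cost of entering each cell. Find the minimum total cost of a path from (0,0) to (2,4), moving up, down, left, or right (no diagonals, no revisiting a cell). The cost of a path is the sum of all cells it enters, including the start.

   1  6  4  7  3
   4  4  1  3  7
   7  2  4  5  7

25

Best path: [0,0] -> [1,0] -> [1,1] -> [1,2] -> [1,3] -> [2,3] -> [2,4]
Cost: 1 + 4 + 4 + 1 + 3 + 5 + 7 = 25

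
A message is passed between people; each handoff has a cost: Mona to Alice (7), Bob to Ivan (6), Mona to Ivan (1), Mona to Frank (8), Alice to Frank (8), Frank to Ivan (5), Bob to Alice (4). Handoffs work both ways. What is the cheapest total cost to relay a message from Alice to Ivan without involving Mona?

Candidate routes:
Alice-Frank-Ivan: 8 + 5 = 13
Alice-Bob-Ivan: 4 + 6 = 10
Best route has total 10.

10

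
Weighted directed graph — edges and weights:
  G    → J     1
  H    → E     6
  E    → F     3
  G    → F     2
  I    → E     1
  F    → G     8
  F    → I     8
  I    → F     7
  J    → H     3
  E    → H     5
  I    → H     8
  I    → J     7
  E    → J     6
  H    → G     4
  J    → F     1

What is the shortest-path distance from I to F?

4

Some routes from I to F:
I - E - F: 1 + 3 = 4
I - E - J - F: 1 + 6 + 1 = 8
I - F: 7
I - J - F: 7 + 1 = 8
Best route has total 4.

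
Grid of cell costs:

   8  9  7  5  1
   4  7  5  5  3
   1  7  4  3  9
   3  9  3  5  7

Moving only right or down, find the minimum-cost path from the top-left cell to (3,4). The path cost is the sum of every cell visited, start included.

One optimal route is (0,0) → (1,0) → (2,0) → (2,1) → (2,2) → (2,3) → (3,3) → (3,4).
Its cost is 8 + 4 + 1 + 7 + 4 + 3 + 5 + 7 = 39.
(Top row then right column would cost 49.)

39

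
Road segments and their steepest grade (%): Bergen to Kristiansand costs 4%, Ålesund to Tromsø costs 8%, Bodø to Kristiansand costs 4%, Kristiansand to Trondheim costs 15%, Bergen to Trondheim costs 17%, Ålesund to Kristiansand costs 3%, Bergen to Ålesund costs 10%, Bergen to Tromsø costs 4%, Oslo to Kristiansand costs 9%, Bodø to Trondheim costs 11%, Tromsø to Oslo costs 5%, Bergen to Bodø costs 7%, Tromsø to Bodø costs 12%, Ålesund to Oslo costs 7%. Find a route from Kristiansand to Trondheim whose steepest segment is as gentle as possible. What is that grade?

Some routes from Kristiansand to Trondheim:
Kristiansand - Oslo - Tromsø - Ålesund - Bergen - Bodø - Trondheim: max(9, 5, 8, 10, 7, 11) = 11
Kristiansand - Oslo - Tromsø - Bergen - Bodø - Trondheim: max(9, 5, 4, 7, 11) = 11
Kristiansand - Bodø - Trondheim: max(4, 11) = 11
Kristiansand - Ålesund - Oslo - Tromsø - Bergen - Bodø - Trondheim: max(3, 7, 5, 4, 7, 11) = 11
Kristiansand - Ålesund - Bergen - Bodø - Trondheim: max(3, 10, 7, 11) = 11
Kristiansand - Ålesund - Tromsø - Bergen - Bodø - Trondheim: max(3, 8, 4, 7, 11) = 11
The minimum achievable maximum is 11%.

11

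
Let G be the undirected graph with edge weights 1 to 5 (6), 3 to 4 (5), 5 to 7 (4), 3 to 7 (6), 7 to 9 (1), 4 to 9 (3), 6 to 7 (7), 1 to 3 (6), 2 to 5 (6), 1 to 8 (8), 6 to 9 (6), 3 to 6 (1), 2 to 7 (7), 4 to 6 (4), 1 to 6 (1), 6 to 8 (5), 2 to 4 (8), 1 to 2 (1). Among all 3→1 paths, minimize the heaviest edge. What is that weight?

1

Checking several routes:
3 - 7 - 9 - 4 - 6 - 1: max(6, 1, 3, 4, 1) = 6
3 - 6 - 1: max(1, 1) = 1
3 - 4 - 6 - 1: max(5, 4, 1) = 5
3 - 7 - 9 - 6 - 1: max(6, 1, 6, 1) = 6
The minimum achievable maximum is 1.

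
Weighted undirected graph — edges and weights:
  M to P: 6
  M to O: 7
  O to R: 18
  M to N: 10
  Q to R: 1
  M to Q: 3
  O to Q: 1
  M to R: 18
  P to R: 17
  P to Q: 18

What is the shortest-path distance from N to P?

A few of the N→P routes:
N -> M -> O -> Q -> R -> P: 10 + 7 + 1 + 1 + 17 = 36
N -> M -> Q -> P: 10 + 3 + 18 = 31
N -> M -> Q -> R -> P: 10 + 3 + 1 + 17 = 31
N -> M -> P: 10 + 6 = 16
Shortest: 16.

16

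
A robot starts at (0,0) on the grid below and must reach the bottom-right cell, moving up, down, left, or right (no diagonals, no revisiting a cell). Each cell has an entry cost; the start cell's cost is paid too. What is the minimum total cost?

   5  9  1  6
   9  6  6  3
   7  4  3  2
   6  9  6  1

Cheapest: r0c0 → r0c1 → r0c2 → r0c3 → r1c3 → r2c3 → r3c3
  5 + 9 + 1 + 6 + 3 + 2 + 1 = 27

27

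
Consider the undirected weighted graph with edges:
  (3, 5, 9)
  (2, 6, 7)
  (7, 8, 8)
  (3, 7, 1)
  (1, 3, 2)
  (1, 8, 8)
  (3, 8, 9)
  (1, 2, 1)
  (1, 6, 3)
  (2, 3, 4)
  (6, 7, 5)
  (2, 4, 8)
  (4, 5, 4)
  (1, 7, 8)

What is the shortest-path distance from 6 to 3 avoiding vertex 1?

6

A few of the 6→3 routes:
6 - 7 - 3: 5 + 1 = 6
6 - 2 - 3: 7 + 4 = 11
6 - 7 - 8 - 3: 5 + 8 + 9 = 22
Shortest: 6.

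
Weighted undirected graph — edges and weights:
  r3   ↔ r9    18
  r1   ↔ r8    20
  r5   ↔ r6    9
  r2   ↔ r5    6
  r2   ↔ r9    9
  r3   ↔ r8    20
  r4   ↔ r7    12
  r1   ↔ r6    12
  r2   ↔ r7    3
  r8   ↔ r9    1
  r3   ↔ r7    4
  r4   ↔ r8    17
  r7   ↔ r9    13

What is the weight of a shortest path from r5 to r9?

Checking several routes:
r5→r2→r9: 6 + 9 = 15
r5→r2→r7→r4→r8→r9: 6 + 3 + 12 + 17 + 1 = 39
r5→r2→r7→r9: 6 + 3 + 13 = 22
r5→r2→r7→r3→r9: 6 + 3 + 4 + 18 = 31
r5→r2→r7→r3→r8→r9: 6 + 3 + 4 + 20 + 1 = 34
r5→r6→r1→r8→r9: 9 + 12 + 20 + 1 = 42
Shortest: 15.

15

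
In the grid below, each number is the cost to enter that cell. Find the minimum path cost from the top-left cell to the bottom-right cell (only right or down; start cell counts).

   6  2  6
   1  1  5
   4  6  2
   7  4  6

Best path: r0c0→r1c0→r1c1→r1c2→r2c2→r3c2
Cost: 6 + 1 + 1 + 5 + 2 + 6 = 21
For comparison, the top-then-right route costs 27.

21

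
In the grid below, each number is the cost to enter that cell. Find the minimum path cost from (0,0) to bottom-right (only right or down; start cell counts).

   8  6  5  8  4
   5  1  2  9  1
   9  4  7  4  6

Take [0,0] -> [1,0] -> [1,1] -> [1,2] -> [1,3] -> [1,4] -> [2,4] for a total of 8 + 5 + 1 + 2 + 9 + 1 + 6 = 32.
For comparison, the top-then-right route costs 38.

32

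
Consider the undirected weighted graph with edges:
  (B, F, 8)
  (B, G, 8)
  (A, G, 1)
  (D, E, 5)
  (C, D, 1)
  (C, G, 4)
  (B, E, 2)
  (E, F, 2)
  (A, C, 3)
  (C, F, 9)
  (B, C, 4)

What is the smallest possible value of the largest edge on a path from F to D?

4

A few of the F→D routes:
F-E-D: max(2, 5) = 5
F-B-E-D: max(8, 2, 5) = 8
F-E-B-C-D: max(2, 2, 4, 1) = 4
Best route has worst link 4.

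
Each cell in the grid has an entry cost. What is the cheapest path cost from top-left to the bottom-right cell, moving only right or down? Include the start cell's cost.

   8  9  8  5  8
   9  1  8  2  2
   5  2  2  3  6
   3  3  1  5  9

Best path: r0c0 → r0c1 → r1c1 → r2c1 → r2c2 → r3c2 → r3c3 → r3c4
Cost: 8 + 9 + 1 + 2 + 2 + 1 + 5 + 9 = 37
(Top row then right column would cost 55.)

37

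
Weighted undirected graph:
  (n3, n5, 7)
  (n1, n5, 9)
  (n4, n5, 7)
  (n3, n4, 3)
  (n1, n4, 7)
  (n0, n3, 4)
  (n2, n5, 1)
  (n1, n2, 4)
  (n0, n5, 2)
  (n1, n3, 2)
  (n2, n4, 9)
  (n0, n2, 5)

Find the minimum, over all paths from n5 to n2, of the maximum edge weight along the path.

1

Comparing a few candidate routes:
n5 → n0 → n2: max(2, 5) = 5
n5 → n0 → n3 → n1 → n2: max(2, 4, 2, 4) = 4
n5 → n2: max(1) = 1
Best route has worst link 1.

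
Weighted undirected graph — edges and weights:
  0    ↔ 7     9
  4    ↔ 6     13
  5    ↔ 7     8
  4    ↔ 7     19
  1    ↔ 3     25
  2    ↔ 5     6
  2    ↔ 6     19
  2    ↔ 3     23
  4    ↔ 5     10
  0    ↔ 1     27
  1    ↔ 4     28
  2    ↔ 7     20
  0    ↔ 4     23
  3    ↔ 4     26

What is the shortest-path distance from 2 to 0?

23

Comparing a few candidate routes:
2-5-7-0: 6 + 8 + 9 = 23
2-5-4-0: 6 + 10 + 23 = 39
2-7-0: 20 + 9 = 29
Best route has total 23.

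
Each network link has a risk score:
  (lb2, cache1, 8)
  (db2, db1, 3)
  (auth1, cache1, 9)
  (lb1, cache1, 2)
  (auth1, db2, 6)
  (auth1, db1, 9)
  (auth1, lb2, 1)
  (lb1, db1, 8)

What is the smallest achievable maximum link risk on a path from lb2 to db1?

6

A few of the lb2→db1 routes:
lb2 - auth1 - db2 - db1: max(1, 6, 3) = 6
lb2 - cache1 - lb1 - db1: max(8, 2, 8) = 8
lb2 - cache1 - auth1 - db2 - db1: max(8, 9, 6, 3) = 9
The minimum achievable maximum is 6.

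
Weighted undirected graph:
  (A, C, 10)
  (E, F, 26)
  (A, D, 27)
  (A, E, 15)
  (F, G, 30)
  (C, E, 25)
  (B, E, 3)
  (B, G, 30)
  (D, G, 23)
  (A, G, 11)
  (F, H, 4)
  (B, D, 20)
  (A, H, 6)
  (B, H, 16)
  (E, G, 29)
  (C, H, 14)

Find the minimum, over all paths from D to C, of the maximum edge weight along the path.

20

Checking several routes:
D -> B -> E -> A -> C: max(20, 3, 15, 10) = 20
D -> B -> H -> A -> C: max(20, 16, 6, 10) = 20
D -> B -> E -> A -> H -> C: max(20, 3, 15, 6, 14) = 20
Smallest bottleneck: 20.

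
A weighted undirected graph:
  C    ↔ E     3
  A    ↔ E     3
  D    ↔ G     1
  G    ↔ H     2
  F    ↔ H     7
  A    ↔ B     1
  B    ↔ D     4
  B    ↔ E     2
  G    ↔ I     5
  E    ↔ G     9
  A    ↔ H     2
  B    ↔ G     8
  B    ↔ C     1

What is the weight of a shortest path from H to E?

5

Some routes from H to E:
H → G → D → B → E: 2 + 1 + 4 + 2 = 9
H → A → B → E: 2 + 1 + 2 = 5
H → A → B → C → E: 2 + 1 + 1 + 3 = 7
H → A → E: 2 + 3 = 5
H → G → E: 2 + 9 = 11
The minimum is 5.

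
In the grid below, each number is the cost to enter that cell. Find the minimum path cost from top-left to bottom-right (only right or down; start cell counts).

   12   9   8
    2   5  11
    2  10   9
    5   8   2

31

Best path: (0,0) → (1,0) → (2,0) → (3,0) → (3,1) → (3,2)
Cost: 12 + 2 + 2 + 5 + 8 + 2 = 31
(Top row then right column would cost 51.)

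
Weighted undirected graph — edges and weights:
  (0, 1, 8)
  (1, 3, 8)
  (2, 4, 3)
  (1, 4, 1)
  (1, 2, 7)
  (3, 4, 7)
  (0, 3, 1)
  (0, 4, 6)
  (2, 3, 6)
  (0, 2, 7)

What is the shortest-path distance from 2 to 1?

Some routes from 2 to 1:
2 - 1: 7
2 - 4 - 1: 3 + 1 = 4
2 - 0 - 4 - 1: 7 + 6 + 1 = 14
2 - 3 - 0 - 4 - 1: 6 + 1 + 6 + 1 = 14
Shortest: 4.

4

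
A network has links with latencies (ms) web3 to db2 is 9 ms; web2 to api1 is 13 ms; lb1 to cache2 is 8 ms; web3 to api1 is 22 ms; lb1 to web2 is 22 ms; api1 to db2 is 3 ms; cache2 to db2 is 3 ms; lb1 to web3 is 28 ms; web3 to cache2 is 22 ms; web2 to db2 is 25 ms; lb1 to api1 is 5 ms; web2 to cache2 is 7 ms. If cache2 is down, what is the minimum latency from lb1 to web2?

Checking several routes:
lb1→web3→db2→api1→web2: 28 + 9 + 3 + 13 = 53
lb1→web2: 22
lb1→api1→db2→web2: 5 + 3 + 25 = 33
lb1→api1→web2: 5 + 13 = 18
The minimum is 18 ms.

18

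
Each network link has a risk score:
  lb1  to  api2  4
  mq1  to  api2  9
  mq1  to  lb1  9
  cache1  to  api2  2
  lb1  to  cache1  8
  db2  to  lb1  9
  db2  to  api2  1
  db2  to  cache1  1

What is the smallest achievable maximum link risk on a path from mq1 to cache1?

9

A few of the mq1→cache1 routes:
mq1 -> lb1 -> api2 -> db2 -> cache1: max(9, 4, 1, 1) = 9
mq1 -> lb1 -> db2 -> api2 -> cache1: max(9, 9, 1, 2) = 9
mq1 -> lb1 -> api2 -> cache1: max(9, 4, 2) = 9
mq1 -> lb1 -> db2 -> cache1: max(9, 9, 1) = 9
Best route has worst link 9.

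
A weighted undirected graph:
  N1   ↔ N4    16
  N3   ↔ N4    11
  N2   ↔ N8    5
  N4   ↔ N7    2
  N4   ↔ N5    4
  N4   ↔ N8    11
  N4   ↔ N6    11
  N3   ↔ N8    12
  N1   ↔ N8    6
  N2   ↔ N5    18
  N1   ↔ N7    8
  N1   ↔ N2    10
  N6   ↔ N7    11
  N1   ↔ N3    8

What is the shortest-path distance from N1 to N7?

A few of the N1→N7 routes:
N1→N3→N4→N7: 8 + 11 + 2 = 21
N1→N8→N4→N7: 6 + 11 + 2 = 19
N1→N4→N7: 16 + 2 = 18
N1→N7: 8
The minimum is 8.

8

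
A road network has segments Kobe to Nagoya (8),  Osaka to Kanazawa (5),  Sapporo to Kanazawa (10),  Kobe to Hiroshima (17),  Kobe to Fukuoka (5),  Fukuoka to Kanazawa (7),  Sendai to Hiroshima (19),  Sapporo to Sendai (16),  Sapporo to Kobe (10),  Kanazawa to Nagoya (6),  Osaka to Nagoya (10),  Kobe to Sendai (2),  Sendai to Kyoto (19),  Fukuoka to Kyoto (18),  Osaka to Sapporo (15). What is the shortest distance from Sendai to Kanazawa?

14

Comparing a few candidate routes:
Sendai-Kobe-Nagoya-Osaka-Kanazawa: 2 + 8 + 10 + 5 = 25
Sendai-Kobe-Fukuoka-Kanazawa: 2 + 5 + 7 = 14
Sendai-Kobe-Nagoya-Kanazawa: 2 + 8 + 6 = 16
Sendai-Kobe-Sapporo-Kanazawa: 2 + 10 + 10 = 22
Best route has total 14 mi.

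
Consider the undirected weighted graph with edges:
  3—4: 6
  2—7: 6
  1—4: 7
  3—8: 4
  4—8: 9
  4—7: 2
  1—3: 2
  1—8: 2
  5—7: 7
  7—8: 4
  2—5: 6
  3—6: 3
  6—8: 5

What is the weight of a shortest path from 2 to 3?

14

Comparing a few candidate routes:
2-7-8-1-3: 6 + 4 + 2 + 2 = 14
2-7-8-3: 6 + 4 + 4 = 14
2-7-4-3: 6 + 2 + 6 = 14
The minimum is 14.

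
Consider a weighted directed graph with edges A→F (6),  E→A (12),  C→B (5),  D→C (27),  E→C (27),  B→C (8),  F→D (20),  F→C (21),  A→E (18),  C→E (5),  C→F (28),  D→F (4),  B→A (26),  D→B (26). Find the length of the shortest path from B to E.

13

Paths from B to E:
B → A → F → C → E: 26 + 6 + 21 + 5 = 58
B → A → E: 26 + 18 = 44
B → C → E: 8 + 5 = 13
B → A → F → D → C → E: 26 + 6 + 20 + 27 + 5 = 84
Best route has total 13.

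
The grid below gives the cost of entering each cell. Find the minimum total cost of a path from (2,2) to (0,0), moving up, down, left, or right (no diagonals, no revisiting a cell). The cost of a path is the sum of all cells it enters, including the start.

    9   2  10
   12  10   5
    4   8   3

Best path: [2,2] [1,2] [0,2] [0,1] [0,0]
Cost: 3 + 5 + 10 + 2 + 9 = 29

29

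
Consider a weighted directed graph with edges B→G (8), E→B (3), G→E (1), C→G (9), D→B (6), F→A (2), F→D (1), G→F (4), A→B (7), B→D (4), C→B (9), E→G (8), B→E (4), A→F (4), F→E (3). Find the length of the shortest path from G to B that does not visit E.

11

Candidate routes:
G -> F -> A -> B: 4 + 2 + 7 = 13
G -> F -> D -> B: 4 + 1 + 6 = 11
The minimum is 11.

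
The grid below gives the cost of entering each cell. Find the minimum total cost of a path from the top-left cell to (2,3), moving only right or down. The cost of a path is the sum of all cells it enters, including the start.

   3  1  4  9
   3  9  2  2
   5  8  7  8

20

Cheapest: (0,0) → (0,1) → (0,2) → (1,2) → (1,3) → (2,3)
  3 + 1 + 4 + 2 + 2 + 8 = 20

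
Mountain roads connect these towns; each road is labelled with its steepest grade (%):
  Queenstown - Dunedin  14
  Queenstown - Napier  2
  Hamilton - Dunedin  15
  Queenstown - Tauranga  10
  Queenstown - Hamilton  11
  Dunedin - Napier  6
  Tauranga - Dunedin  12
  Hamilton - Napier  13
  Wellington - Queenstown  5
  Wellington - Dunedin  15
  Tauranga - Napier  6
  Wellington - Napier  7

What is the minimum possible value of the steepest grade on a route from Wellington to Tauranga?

6

A few of the Wellington→Tauranga routes:
Wellington→Queenstown→Napier→Dunedin→Tauranga: max(5, 2, 6, 12) = 12
Wellington→Queenstown→Tauranga: max(5, 10) = 10
Wellington→Napier→Dunedin→Tauranga: max(7, 6, 12) = 12
Wellington→Queenstown→Napier→Tauranga: max(5, 2, 6) = 6
Wellington→Napier→Queenstown→Tauranga: max(7, 2, 10) = 10
Wellington→Napier→Tauranga: max(7, 6) = 7
Smallest bottleneck: 6%.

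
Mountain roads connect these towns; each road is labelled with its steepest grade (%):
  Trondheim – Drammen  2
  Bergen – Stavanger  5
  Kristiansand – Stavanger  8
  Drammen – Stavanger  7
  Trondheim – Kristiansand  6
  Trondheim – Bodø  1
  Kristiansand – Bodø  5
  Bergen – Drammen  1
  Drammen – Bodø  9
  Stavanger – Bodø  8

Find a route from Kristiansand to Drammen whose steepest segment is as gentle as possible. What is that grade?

Some routes from Kristiansand to Drammen:
Kristiansand - Trondheim - Bodø - Stavanger - Drammen: max(6, 1, 8, 7) = 8
Kristiansand - Bodø - Stavanger - Drammen: max(5, 8, 7) = 8
Kristiansand - Trondheim - Drammen: max(6, 2) = 6
Kristiansand - Bodø - Stavanger - Bergen - Drammen: max(5, 8, 5, 1) = 8
Kristiansand - Bodø - Trondheim - Drammen: max(5, 1, 2) = 5
Smallest bottleneck: 5%.

5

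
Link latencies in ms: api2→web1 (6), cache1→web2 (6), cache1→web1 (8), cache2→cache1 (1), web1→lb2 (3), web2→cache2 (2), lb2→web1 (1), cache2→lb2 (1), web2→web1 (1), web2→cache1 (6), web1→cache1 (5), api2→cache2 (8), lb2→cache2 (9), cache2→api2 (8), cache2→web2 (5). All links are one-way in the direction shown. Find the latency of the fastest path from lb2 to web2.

12

Some routes from lb2 to web2:
lb2 - web1 - cache1 - web2: 1 + 5 + 6 = 12
lb2 - cache2 - cache1 - web2: 9 + 1 + 6 = 16
lb2 - cache2 - web2: 9 + 5 = 14
Shortest: 12 ms.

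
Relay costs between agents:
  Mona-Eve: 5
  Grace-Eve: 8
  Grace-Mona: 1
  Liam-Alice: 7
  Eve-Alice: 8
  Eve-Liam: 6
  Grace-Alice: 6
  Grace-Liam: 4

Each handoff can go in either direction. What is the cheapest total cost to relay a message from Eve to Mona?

A few of the Eve→Mona routes:
Eve-Liam-Grace-Mona: 6 + 4 + 1 = 11
Eve-Mona: 5
Eve-Grace-Mona: 8 + 1 = 9
Best route has total 5.

5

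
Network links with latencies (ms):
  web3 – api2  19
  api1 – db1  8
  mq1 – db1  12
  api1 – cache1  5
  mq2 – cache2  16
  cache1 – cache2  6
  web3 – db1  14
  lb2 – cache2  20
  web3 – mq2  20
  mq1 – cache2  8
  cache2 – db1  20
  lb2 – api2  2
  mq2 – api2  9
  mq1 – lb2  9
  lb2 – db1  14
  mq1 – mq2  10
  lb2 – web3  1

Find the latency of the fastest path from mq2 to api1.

27

Comparing a few candidate routes:
mq2→mq1→db1→api1: 10 + 12 + 8 = 30
mq2→api2→lb2→mq1→cache2→cache1→api1: 9 + 2 + 9 + 8 + 6 + 5 = 39
mq2→api2→lb2→web3→db1→api1: 9 + 2 + 1 + 14 + 8 = 34
mq2→mq1→cache2→cache1→api1: 10 + 8 + 6 + 5 = 29
mq2→cache2→cache1→api1: 16 + 6 + 5 = 27
mq2→api2→lb2→db1→api1: 9 + 2 + 14 + 8 = 33
The minimum is 27 ms.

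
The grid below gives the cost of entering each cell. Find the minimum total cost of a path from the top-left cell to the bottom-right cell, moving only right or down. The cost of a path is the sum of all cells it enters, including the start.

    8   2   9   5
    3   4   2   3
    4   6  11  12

31

One optimal route is r0c0 → r0c1 → r1c1 → r1c2 → r1c3 → r2c3.
Its cost is 8 + 2 + 4 + 2 + 3 + 12 = 31.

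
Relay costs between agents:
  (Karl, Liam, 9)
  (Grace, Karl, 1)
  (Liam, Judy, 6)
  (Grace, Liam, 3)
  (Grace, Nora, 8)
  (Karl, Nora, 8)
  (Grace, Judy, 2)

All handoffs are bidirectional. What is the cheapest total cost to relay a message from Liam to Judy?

Checking several routes:
Liam-Judy: 6
Liam-Karl-Grace-Judy: 9 + 1 + 2 = 12
Liam-Grace-Judy: 3 + 2 = 5
Shortest: 5.

5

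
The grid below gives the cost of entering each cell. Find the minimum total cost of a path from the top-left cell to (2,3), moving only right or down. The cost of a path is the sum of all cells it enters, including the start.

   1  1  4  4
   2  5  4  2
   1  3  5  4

16

Take [0,0] → [0,1] → [0,2] → [0,3] → [1,3] → [2,3] for a total of 1 + 1 + 4 + 4 + 2 + 4 = 16.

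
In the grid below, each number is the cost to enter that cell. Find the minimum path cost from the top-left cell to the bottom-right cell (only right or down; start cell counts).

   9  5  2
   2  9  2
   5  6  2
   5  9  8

28

Cheapest: [0,0] [0,1] [0,2] [1,2] [2,2] [3,2]
  9 + 5 + 2 + 2 + 2 + 8 = 28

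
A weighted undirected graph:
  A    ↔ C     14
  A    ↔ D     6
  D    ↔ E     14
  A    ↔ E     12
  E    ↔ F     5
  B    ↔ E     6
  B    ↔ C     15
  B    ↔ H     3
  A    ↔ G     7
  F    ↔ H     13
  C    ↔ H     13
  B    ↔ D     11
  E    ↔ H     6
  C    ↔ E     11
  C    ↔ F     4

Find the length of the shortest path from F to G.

24

A few of the F→G routes:
F→E→D→A→G: 5 + 14 + 6 + 7 = 32
F→E→A→G: 5 + 12 + 7 = 24
F→C→A→G: 4 + 14 + 7 = 25
Best route has total 24.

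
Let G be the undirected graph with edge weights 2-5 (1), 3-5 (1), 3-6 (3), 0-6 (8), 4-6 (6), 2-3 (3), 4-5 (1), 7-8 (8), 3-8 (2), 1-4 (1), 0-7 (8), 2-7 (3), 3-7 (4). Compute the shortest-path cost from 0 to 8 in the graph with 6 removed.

14

Some routes from 0 to 8 avoiding 6:
0 -> 7 -> 2 -> 5 -> 3 -> 8: 8 + 3 + 1 + 1 + 2 = 15
0 -> 7 -> 3 -> 8: 8 + 4 + 2 = 14
0 -> 7 -> 8: 8 + 8 = 16
The minimum is 14.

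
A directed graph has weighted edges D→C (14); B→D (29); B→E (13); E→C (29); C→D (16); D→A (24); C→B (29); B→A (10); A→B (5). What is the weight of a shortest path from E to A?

Routes from E to A:
E → C → B → A: 29 + 29 + 10 = 68
E → C → B → D → A: 29 + 29 + 29 + 24 = 111
E → C → D → A: 29 + 16 + 24 = 69
The minimum is 68.

68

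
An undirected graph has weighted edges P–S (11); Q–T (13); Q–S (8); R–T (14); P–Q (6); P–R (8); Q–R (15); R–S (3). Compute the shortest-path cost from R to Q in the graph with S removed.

14

Routes from R to Q avoiding S:
R - T - Q: 14 + 13 = 27
R - P - Q: 8 + 6 = 14
R - Q: 15
Best route has total 14.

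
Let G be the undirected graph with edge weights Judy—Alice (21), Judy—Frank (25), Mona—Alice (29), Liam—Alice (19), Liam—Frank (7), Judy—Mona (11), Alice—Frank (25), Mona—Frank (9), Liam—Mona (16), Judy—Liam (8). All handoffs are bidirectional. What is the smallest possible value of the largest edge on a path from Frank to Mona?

A few of the Frank→Mona routes:
Frank - Liam - Mona: max(7, 16) = 16
Frank - Liam - Judy - Mona: max(7, 8, 11) = 11
Frank - Mona: max(9) = 9
Best route has worst link 9.

9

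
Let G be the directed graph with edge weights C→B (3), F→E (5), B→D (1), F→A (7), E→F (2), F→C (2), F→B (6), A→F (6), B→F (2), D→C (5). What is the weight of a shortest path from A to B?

11

Paths from A to B:
A - F - B: 6 + 6 = 12
A - F - C - B: 6 + 2 + 3 = 11
Shortest: 11.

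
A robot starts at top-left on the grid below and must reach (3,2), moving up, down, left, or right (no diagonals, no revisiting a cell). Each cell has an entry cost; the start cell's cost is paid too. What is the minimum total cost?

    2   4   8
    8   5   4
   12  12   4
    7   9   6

25

Take [0,0]→[0,1]→[1,1]→[1,2]→[2,2]→[3,2] for a total of 2 + 4 + 5 + 4 + 4 + 6 = 25.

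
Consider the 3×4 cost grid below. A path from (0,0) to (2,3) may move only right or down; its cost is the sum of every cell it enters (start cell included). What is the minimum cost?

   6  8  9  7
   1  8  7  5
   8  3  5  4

27

Take (0,0)→(1,0)→(1,1)→(2,1)→(2,2)→(2,3) for a total of 6 + 1 + 8 + 3 + 5 + 4 = 27.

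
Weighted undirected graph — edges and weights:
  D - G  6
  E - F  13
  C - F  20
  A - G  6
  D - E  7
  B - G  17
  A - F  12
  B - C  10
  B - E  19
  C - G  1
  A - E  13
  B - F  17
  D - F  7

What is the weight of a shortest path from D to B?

A few of the D→B routes:
D → E → B: 7 + 19 = 26
D → G → B: 6 + 17 = 23
D → F → B: 7 + 17 = 24
D → G → C → B: 6 + 1 + 10 = 17
Shortest: 17.

17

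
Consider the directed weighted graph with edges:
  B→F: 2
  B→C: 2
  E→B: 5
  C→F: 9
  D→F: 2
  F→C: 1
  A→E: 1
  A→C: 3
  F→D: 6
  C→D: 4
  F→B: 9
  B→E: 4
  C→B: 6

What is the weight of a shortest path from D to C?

3

Routes from D to C:
D - F - C: 2 + 1 = 3
D - F - B - C: 2 + 9 + 2 = 13
Best route has total 3.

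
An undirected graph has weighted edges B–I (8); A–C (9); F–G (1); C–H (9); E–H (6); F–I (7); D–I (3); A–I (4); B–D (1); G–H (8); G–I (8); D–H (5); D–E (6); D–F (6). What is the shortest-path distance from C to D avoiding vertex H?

Routes from C to D avoiding H:
C→A→I→G→F→D: 9 + 4 + 8 + 1 + 6 = 28
C→A→I→D: 9 + 4 + 3 = 16
C→A→I→F→D: 9 + 4 + 7 + 6 = 26
C→A→I→B→D: 9 + 4 + 8 + 1 = 22
Best route has total 16.

16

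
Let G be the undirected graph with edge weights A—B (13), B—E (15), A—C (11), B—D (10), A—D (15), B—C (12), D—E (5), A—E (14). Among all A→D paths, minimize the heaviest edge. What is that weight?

12

Checking several routes:
A - C - B - D: max(11, 12, 10) = 12
A - E - D: max(14, 5) = 14
A - B - D: max(13, 10) = 13
The minimum achievable maximum is 12.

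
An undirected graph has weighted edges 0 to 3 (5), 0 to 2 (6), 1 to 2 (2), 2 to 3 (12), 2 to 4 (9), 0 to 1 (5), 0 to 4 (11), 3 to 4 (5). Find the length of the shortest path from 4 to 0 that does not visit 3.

Candidate routes:
4 -> 2 -> 0: 9 + 6 = 15
4 -> 2 -> 1 -> 0: 9 + 2 + 5 = 16
4 -> 0: 11
Best route has total 11.

11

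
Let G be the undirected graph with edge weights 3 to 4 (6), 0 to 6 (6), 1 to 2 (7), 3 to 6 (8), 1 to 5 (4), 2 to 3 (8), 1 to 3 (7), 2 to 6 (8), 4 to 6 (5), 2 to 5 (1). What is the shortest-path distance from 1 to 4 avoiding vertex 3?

Candidate routes:
1 -> 2 -> 6 -> 4: 7 + 8 + 5 = 20
1 -> 5 -> 2 -> 6 -> 4: 4 + 1 + 8 + 5 = 18
Shortest: 18.

18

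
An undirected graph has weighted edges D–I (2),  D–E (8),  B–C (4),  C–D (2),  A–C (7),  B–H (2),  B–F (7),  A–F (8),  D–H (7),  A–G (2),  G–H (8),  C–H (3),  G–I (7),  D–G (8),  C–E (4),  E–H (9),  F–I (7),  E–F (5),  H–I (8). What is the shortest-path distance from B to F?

7

Some routes from B to F:
B-H-C-E-F: 2 + 3 + 4 + 5 = 14
B-F: 7
B-C-E-F: 4 + 4 + 5 = 13
The minimum is 7.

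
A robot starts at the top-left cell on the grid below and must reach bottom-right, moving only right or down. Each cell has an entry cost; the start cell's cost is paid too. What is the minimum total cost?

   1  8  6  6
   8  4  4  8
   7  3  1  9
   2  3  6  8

31

One optimal route is (0,0) → (0,1) → (1,1) → (2,1) → (2,2) → (3,2) → (3,3).
Its cost is 1 + 8 + 4 + 3 + 1 + 6 + 8 = 31.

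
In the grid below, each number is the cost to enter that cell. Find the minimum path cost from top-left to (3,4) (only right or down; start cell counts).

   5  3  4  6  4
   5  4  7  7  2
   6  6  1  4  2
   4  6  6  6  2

27

Path [0,0] -> [0,1] -> [1,1] -> [2,1] -> [2,2] -> [2,3] -> [2,4] -> [3,4]: 5 + 3 + 4 + 6 + 1 + 4 + 2 + 2 = 27.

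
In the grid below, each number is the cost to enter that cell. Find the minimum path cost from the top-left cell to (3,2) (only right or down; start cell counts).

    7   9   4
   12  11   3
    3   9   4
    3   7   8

Best path: [0,0] [0,1] [0,2] [1,2] [2,2] [3,2]
Cost: 7 + 9 + 4 + 3 + 4 + 8 = 35

35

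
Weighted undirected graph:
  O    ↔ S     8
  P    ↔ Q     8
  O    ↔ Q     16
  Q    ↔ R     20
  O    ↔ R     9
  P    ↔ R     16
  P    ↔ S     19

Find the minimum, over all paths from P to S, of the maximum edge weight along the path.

16

Paths from P to S:
P -> S: max(19) = 19
P -> R -> Q -> O -> S: max(16, 20, 16, 8) = 20
P -> Q -> R -> O -> S: max(8, 20, 9, 8) = 20
P -> R -> O -> S: max(16, 9, 8) = 16
P -> Q -> O -> S: max(8, 16, 8) = 16
Best route has worst link 16.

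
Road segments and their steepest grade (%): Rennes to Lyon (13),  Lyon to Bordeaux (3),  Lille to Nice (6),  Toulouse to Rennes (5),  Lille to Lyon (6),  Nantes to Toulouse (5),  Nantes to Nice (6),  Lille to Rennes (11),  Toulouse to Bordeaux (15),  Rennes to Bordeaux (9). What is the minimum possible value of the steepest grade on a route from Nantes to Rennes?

Some routes from Nantes to Rennes:
Nantes-Nice-Lille-Rennes: max(6, 6, 11) = 11
Nantes-Nice-Lille-Lyon-Bordeaux-Rennes: max(6, 6, 6, 3, 9) = 9
Nantes-Toulouse-Rennes: max(5, 5) = 5
The minimum achievable maximum is 5%.

5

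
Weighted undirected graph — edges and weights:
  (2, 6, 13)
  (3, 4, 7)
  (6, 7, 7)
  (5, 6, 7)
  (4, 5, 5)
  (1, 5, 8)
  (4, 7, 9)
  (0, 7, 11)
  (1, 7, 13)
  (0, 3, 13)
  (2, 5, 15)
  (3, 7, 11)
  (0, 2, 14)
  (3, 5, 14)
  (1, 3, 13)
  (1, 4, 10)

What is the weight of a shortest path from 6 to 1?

A few of the 6→1 routes:
6 → 7 → 4 → 1: 7 + 9 + 10 = 26
6 → 7 → 3 → 1: 7 + 11 + 13 = 31
6 → 5 → 1: 7 + 8 = 15
6 → 7 → 1: 7 + 13 = 20
6 → 7 → 4 → 5 → 1: 7 + 9 + 5 + 8 = 29
6 → 5 → 4 → 1: 7 + 5 + 10 = 22
The minimum is 15.

15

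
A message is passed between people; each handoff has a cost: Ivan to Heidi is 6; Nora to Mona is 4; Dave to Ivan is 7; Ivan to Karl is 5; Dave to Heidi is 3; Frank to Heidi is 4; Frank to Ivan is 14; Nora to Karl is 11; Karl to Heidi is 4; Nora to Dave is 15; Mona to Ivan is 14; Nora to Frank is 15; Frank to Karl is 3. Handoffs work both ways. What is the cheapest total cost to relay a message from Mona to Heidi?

19

A few of the Mona→Heidi routes:
Mona→Nora→Karl→Frank→Heidi: 4 + 11 + 3 + 4 = 22
Mona→Ivan→Karl→Heidi: 14 + 5 + 4 = 23
Mona→Nora→Dave→Heidi: 4 + 15 + 3 = 22
Mona→Nora→Karl→Heidi: 4 + 11 + 4 = 19
Mona→Ivan→Heidi: 14 + 6 = 20
Best route has total 19.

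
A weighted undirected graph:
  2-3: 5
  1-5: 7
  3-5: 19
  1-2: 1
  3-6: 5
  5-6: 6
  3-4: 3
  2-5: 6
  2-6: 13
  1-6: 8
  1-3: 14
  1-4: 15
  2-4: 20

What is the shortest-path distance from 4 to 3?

3

Checking several routes:
4→1→6→3: 15 + 8 + 5 = 28
4→2→3: 20 + 5 = 25
4→1→2→3: 15 + 1 + 5 = 21
4→3: 3
Best route has total 3.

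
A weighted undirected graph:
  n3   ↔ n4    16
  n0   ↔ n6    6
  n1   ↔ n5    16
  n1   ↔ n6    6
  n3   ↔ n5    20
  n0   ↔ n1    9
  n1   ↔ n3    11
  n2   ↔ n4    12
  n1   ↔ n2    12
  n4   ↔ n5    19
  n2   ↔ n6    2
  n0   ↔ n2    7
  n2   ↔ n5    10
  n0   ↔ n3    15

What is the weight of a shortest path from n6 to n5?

Checking several routes:
n6 -> n2 -> n1 -> n5: 2 + 12 + 16 = 30
n6 -> n1 -> n2 -> n5: 6 + 12 + 10 = 28
n6 -> n0 -> n1 -> n5: 6 + 9 + 16 = 31
n6 -> n0 -> n2 -> n5: 6 + 7 + 10 = 23
n6 -> n2 -> n5: 2 + 10 = 12
n6 -> n1 -> n5: 6 + 16 = 22
The minimum is 12.

12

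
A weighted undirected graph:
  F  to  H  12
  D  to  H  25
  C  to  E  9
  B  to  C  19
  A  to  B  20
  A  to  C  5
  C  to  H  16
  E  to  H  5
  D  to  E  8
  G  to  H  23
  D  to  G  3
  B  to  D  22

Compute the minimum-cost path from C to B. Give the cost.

19

Comparing a few candidate routes:
C - E - H - G - D - B: 9 + 5 + 23 + 3 + 22 = 62
C - B: 19
C - E - H - D - B: 9 + 5 + 25 + 22 = 61
C - H - E - D - B: 16 + 5 + 8 + 22 = 51
C - A - B: 5 + 20 = 25
C - E - D - B: 9 + 8 + 22 = 39
Best route has total 19.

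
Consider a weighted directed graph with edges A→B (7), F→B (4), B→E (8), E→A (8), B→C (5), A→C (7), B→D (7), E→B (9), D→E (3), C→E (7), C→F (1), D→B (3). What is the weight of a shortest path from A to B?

7

Paths from A to B:
A -> B: 7
A -> C -> E -> B: 7 + 7 + 9 = 23
A -> C -> F -> B: 7 + 1 + 4 = 12
The minimum is 7.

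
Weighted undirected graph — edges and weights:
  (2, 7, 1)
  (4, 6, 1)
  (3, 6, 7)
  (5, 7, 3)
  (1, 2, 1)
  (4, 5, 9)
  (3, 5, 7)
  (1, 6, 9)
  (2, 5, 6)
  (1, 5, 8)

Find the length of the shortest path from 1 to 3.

Comparing a few candidate routes:
1 -> 2 -> 5 -> 3: 1 + 6 + 7 = 14
1 -> 5 -> 3: 8 + 7 = 15
1 -> 2 -> 7 -> 5 -> 3: 1 + 1 + 3 + 7 = 12
Best route has total 12.

12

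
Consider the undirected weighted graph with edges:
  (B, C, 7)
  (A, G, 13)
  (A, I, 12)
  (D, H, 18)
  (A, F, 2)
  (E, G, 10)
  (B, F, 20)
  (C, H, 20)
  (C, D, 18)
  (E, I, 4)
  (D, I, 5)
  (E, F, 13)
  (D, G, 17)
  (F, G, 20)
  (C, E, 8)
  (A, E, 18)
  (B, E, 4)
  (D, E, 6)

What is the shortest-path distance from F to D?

19

Checking several routes:
F → E → D: 13 + 6 = 19
F → A → I → D: 2 + 12 + 5 = 19
F → A → I → E → D: 2 + 12 + 4 + 6 = 24
F → E → I → D: 13 + 4 + 5 = 22
Best route has total 19.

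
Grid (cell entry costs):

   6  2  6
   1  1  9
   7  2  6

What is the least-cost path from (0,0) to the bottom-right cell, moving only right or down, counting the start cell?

16

One optimal route is [0,0] → [1,0] → [1,1] → [2,1] → [2,2].
Its cost is 6 + 1 + 1 + 2 + 6 = 16.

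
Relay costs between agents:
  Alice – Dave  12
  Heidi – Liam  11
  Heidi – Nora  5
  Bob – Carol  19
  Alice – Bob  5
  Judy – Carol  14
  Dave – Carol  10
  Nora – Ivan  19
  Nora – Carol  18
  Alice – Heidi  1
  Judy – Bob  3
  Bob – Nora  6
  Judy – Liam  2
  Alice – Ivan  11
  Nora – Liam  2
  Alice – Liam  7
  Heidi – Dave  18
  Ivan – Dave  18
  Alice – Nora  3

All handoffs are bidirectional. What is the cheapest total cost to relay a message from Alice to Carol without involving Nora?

Some routes from Alice to Carol avoiding Nora:
Alice→Liam→Judy→Carol: 7 + 2 + 14 = 23
Alice→Bob→Carol: 5 + 19 = 24
Alice→Dave→Carol: 12 + 10 = 22
Alice→Bob→Judy→Carol: 5 + 3 + 14 = 22
Best route has total 22.

22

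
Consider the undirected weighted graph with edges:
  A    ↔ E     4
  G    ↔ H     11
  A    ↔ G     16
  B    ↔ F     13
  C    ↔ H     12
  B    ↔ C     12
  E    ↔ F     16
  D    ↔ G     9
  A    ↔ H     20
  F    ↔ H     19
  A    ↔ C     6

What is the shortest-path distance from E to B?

22

Comparing a few candidate routes:
E -> A -> H -> F -> B: 4 + 20 + 19 + 13 = 56
E -> A -> C -> B: 4 + 6 + 12 = 22
E -> A -> C -> H -> F -> B: 4 + 6 + 12 + 19 + 13 = 54
E -> F -> B: 16 + 13 = 29
E -> A -> G -> H -> C -> B: 4 + 16 + 11 + 12 + 12 = 55
E -> A -> H -> C -> B: 4 + 20 + 12 + 12 = 48
The minimum is 22.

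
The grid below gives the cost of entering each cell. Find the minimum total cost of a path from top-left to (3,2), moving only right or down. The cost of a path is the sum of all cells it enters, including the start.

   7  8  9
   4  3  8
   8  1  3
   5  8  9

27

Path [0,0] -> [1,0] -> [1,1] -> [2,1] -> [2,2] -> [3,2]: 7 + 4 + 3 + 1 + 3 + 9 = 27.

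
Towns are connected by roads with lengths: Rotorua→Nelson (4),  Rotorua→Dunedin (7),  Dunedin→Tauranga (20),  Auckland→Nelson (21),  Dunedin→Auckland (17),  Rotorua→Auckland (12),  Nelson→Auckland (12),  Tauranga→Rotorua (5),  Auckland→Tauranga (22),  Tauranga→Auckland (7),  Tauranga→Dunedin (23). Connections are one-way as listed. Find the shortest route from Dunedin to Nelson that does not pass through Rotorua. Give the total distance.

Paths from Dunedin to Nelson avoiding Rotorua:
Dunedin - Tauranga - Auckland - Nelson: 20 + 7 + 21 = 48
Dunedin - Auckland - Nelson: 17 + 21 = 38
Shortest: 38.

38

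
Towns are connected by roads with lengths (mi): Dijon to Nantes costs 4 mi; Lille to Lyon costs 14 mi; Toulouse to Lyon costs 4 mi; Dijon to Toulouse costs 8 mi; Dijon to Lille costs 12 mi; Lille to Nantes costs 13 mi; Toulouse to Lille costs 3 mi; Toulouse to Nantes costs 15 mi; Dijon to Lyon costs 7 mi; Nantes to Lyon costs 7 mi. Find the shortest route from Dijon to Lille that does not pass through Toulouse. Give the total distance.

Candidate routes:
Dijon -> Nantes -> Lille: 4 + 13 = 17
Dijon -> Lille: 12
Dijon -> Lyon -> Nantes -> Lille: 7 + 7 + 13 = 27
Dijon -> Lyon -> Lille: 7 + 14 = 21
Dijon -> Nantes -> Lyon -> Lille: 4 + 7 + 14 = 25
The minimum is 12 mi.

12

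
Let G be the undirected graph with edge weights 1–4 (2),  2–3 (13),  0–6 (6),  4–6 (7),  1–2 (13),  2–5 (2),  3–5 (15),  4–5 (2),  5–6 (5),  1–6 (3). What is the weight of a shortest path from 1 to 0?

Some routes from 1 to 0:
1 - 4 - 6 - 0: 2 + 7 + 6 = 15
1 - 6 - 0: 3 + 6 = 9
1 - 4 - 5 - 6 - 0: 2 + 2 + 5 + 6 = 15
Best route has total 9.

9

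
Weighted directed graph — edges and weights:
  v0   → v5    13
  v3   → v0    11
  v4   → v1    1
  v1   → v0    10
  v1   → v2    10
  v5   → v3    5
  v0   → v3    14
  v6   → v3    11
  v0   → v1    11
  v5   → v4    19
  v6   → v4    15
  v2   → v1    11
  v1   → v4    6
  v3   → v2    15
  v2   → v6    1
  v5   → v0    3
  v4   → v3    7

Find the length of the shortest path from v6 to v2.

26

Some routes from v6 to v2:
v6 -> v3 -> v2: 11 + 15 = 26
v6 -> v4 -> v1 -> v0 -> v3 -> v2: 15 + 1 + 10 + 14 + 15 = 55
v6 -> v4 -> v3 -> v2: 15 + 7 + 15 = 37
v6 -> v4 -> v1 -> v2: 15 + 1 + 10 = 26
v6 -> v3 -> v0 -> v1 -> v2: 11 + 11 + 11 + 10 = 43
v6 -> v4 -> v3 -> v0 -> v1 -> v2: 15 + 7 + 11 + 11 + 10 = 54
Best route has total 26.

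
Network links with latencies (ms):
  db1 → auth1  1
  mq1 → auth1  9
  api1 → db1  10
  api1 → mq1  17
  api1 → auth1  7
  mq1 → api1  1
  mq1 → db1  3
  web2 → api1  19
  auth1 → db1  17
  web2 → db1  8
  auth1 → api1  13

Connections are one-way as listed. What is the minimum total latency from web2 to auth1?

Some routes from web2 to auth1:
web2 → db1 → auth1: 8 + 1 = 9
web2 → api1 → db1 → auth1: 19 + 10 + 1 = 30
web2 → api1 → auth1: 19 + 7 = 26
web2 → api1 → mq1 → db1 → auth1: 19 + 17 + 3 + 1 = 40
The minimum is 9 ms.

9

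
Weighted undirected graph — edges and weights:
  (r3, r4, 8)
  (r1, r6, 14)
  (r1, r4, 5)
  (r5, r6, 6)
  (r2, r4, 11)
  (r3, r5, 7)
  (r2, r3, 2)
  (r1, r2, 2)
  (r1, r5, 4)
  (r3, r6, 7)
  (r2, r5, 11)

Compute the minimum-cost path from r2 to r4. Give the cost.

Some routes from r2 to r4:
r2 → r3 → r4: 2 + 8 = 10
r2 → r1 → r4: 2 + 5 = 7
r2 → r4: 11
Best route has total 7.

7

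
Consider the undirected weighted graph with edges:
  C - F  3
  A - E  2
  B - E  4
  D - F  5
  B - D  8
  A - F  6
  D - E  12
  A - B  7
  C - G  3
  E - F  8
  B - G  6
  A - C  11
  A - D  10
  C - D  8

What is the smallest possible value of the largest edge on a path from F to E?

6

A few of the F→E routes:
F -> A -> E: max(6, 2) = 6
F -> C -> G -> B -> E: max(3, 3, 6, 4) = 6
F -> A -> B -> E: max(6, 7, 4) = 7
F -> C -> G -> B -> A -> E: max(3, 3, 6, 7, 2) = 7
Best route has worst link 6.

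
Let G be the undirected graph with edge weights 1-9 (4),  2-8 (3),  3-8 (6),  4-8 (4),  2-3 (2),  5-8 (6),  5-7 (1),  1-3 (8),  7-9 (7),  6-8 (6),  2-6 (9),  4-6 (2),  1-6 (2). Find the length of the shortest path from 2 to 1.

10

Comparing a few candidate routes:
2 -> 8 -> 6 -> 1: 3 + 6 + 2 = 11
2 -> 3 -> 8 -> 6 -> 1: 2 + 6 + 6 + 2 = 16
2 -> 3 -> 1: 2 + 8 = 10
2 -> 6 -> 1: 9 + 2 = 11
2 -> 8 -> 4 -> 6 -> 1: 3 + 4 + 2 + 2 = 11
Shortest: 10.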